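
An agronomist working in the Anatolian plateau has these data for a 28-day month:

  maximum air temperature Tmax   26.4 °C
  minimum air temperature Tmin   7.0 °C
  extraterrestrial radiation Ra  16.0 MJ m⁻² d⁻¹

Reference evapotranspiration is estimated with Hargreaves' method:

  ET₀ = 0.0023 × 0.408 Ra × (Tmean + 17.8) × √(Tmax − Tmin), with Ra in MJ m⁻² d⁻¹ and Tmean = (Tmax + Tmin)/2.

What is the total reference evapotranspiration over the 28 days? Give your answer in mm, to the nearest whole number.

Tmean = (26.4 + 7.0)/2 = 16.70 °C
0.408 Ra = 0.408 × 16.0 = 6.5280 mm/d equivalent
ET₀ = 0.0023 × 6.5280 × (16.70 + 17.8) × √19.4 = 0.0023 × 6.5280 × 34.50 × 4.4045 = 2.2815 mm/d
Over 28 days: 2.2815 × 28 = 63.882 mm

64 mm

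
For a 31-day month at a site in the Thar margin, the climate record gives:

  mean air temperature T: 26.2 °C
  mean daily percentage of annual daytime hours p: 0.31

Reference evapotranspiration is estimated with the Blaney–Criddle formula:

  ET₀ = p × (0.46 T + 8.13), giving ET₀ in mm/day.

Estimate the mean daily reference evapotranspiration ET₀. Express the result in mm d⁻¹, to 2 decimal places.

6.26 mm d⁻¹

ET₀ = 0.31 × (0.46 × 26.2 + 8.13) = 0.31 × 20.182 = 6.2564 mm/d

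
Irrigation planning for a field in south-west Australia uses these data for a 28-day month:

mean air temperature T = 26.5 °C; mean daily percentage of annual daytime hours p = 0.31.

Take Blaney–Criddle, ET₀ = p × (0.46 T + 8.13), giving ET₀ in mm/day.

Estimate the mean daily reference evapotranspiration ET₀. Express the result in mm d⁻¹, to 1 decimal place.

ET₀ = 0.31 × (0.46 × 26.5 + 8.13) = 0.31 × 20.320 = 6.2992 mm/d

6.3 mm d⁻¹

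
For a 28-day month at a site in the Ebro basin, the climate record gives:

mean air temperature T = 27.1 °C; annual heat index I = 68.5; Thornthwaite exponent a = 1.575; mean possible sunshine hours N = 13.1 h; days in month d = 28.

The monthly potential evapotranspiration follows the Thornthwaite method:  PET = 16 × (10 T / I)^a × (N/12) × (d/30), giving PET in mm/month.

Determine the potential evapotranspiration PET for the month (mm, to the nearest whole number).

142 mm

10T/I = 10 × 27.1 / 68.5 = 3.9562
(10T/I)^a = 3.9562^1.575 = 8.7240
Uncorrected PET = 16 × 8.7240 = 139.584 mm
Correction = (N/12)(d/30) = (13.1/12)(28/30) = 1.0189
PET = 139.584 × 1.0189 = 142.222 mm/month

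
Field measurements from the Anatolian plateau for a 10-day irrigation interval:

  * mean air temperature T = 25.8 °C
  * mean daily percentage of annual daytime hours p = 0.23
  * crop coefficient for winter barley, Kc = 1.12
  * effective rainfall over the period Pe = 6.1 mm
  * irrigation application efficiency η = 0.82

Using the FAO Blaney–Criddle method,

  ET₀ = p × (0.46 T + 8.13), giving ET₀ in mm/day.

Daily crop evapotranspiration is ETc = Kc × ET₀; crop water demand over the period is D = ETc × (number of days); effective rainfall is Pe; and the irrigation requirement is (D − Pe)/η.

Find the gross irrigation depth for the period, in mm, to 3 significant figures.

ET₀ = 0.23 × (0.46 × 25.8 + 8.13) = 0.23 × 19.998 = 4.5995 mm/d
ETc = Kc × ET₀ = 1.12 × 4.5995 = 5.1514 mm/d
Crop demand D = ETc × 10 d = 5.1514 × 10 = 51.514 mm
D − Pe = 51.514 − 6.1 = 45.414 mm
Gross irrigation = 45.414 / 0.82 = 55.383 mm

55.4 mm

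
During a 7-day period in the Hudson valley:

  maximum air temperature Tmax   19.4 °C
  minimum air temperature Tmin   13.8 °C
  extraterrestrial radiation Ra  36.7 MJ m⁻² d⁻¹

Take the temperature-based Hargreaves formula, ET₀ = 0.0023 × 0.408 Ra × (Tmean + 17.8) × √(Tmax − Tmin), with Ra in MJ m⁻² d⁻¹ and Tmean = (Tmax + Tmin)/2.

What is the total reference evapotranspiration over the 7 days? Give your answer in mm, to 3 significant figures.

19.6 mm

Tmean = (19.4 + 13.8)/2 = 16.60 °C
0.408 Ra = 0.408 × 36.7 = 14.9736 mm/d equivalent
ET₀ = 0.0023 × 14.9736 × (16.60 + 17.8) × √5.6 = 0.0023 × 14.9736 × 34.40 × 2.3664 = 2.8035 mm/d
Over 7 days: 2.8035 × 7 = 19.625 mm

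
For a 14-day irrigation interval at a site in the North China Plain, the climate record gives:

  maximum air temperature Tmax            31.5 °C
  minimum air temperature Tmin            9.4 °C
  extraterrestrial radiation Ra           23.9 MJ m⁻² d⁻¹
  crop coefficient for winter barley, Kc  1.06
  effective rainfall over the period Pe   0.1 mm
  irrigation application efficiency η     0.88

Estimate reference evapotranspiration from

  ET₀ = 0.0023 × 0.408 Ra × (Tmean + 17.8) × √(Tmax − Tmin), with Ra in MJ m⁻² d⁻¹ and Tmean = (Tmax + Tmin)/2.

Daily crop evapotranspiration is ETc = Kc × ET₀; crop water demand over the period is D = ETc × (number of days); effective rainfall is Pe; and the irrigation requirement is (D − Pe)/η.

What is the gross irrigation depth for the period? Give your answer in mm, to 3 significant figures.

67.9 mm

Tmean = (31.5 + 9.4)/2 = 20.45 °C
0.408 Ra = 0.408 × 23.9 = 9.7512 mm/d equivalent
ET₀ = 0.0023 × 9.7512 × (20.45 + 17.8) × √22.1 = 0.0023 × 9.7512 × 38.25 × 4.7011 = 4.0329 mm/d
ETc = Kc × ET₀ = 1.06 × 4.0329 = 4.2749 mm/d
Crop demand D = ETc × 14 d = 4.2749 × 14 = 59.849 mm
D − Pe = 59.849 − 0.1 = 59.749 mm
Gross irrigation = 59.749 / 0.88 = 67.897 mm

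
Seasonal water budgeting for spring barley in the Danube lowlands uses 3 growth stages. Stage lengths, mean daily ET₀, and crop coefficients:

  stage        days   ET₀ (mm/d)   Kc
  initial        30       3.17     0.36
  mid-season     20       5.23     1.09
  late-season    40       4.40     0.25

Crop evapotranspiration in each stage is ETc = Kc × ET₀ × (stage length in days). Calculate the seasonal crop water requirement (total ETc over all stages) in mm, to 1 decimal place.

initial: 0.36 × 3.17 × 30 = 34.24 mm
mid-season: 1.09 × 5.23 × 20 = 114.01 mm
late-season: 0.25 × 4.40 × 40 = 44.00 mm
Seasonal total = 192.25 mm

192.3 mm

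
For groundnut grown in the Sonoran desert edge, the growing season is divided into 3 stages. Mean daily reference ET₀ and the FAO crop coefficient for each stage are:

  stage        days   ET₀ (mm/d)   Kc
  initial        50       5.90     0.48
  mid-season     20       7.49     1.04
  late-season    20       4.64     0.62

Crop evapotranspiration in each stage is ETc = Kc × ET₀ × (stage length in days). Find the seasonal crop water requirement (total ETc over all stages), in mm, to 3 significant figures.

initial: 0.48 × 5.90 × 50 = 141.60 mm
mid-season: 1.04 × 7.49 × 20 = 155.79 mm
late-season: 0.62 × 4.64 × 20 = 57.54 mm
Seasonal total = 354.93 mm

355 mm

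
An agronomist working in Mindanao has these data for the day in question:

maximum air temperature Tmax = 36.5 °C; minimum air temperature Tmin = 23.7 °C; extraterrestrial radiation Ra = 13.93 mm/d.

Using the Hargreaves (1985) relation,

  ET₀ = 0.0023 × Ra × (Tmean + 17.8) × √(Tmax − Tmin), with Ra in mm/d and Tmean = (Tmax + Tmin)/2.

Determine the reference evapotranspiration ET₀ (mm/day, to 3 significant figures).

5.49 mm/day

Tmean = (36.5 + 23.7)/2 = 30.10 °C
ET₀ = 0.0023 × 13.93 × (30.10 + 17.8) × √12.8 = 0.0023 × 13.93 × 47.90 × 3.5777 = 5.4906 mm/d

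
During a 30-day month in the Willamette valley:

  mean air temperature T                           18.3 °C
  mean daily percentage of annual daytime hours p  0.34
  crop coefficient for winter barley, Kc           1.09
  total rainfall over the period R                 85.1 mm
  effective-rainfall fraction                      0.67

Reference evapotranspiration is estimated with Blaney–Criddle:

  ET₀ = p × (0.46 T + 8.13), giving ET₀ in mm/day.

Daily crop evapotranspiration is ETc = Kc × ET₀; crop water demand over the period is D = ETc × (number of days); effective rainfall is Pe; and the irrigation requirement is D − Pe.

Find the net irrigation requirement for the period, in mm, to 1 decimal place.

ET₀ = 0.34 × (0.46 × 18.3 + 8.13) = 0.34 × 16.548 = 5.6263 mm/d
ETc = Kc × ET₀ = 1.09 × 5.6263 = 6.1327 mm/d
Crop demand D = ETc × 30 d = 6.1327 × 30 = 183.981 mm
Pe = 0.67 × 85.1 = 57.017 mm
D − Pe = 183.981 − 57.017 = 126.964 mm

127.0 mm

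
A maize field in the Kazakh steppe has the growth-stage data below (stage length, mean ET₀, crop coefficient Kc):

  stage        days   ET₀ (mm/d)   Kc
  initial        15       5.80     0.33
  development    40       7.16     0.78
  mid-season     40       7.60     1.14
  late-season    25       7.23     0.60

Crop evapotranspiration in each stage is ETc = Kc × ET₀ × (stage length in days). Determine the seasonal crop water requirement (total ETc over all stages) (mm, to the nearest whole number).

initial: 0.33 × 5.80 × 15 = 28.71 mm
development: 0.78 × 7.16 × 40 = 223.39 mm
mid-season: 1.14 × 7.60 × 40 = 346.56 mm
late-season: 0.60 × 7.23 × 25 = 108.45 mm
Seasonal total = 707.11 mm

707 mm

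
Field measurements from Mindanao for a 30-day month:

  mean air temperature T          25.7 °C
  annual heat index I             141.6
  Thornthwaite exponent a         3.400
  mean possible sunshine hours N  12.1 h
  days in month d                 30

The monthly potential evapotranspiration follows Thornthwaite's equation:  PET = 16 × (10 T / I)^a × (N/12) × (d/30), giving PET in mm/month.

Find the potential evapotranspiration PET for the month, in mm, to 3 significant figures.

122 mm

10T/I = 10 × 25.7 / 141.6 = 1.8150
(10T/I)^a = 1.8150^3.400 = 7.5889
Uncorrected PET = 16 × 7.5889 = 121.422 mm
Correction = (N/12)(d/30) = (12.1/12)(30/30) = 1.0083
PET = 121.422 × 1.0083 = 122.430 mm/month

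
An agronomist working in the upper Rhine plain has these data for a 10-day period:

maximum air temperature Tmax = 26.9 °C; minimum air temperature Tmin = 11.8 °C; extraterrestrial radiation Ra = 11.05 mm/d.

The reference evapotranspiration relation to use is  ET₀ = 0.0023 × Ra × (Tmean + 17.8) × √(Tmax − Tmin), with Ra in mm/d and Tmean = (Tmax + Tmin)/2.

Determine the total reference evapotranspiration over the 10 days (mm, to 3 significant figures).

Tmean = (26.9 + 11.8)/2 = 19.35 °C
ET₀ = 0.0023 × 11.05 × (19.35 + 17.8) × √15.1 = 0.0023 × 11.05 × 37.15 × 3.8859 = 3.6689 mm/d
Over 10 days: 3.6689 × 10 = 36.689 mm

36.7 mm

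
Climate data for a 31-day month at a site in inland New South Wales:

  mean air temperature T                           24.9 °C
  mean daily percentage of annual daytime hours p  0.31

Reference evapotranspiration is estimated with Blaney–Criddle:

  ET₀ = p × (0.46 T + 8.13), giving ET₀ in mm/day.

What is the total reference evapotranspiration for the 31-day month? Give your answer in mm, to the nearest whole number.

188 mm

ET₀ = 0.31 × (0.46 × 24.9 + 8.13) = 0.31 × 19.584 = 6.0710 mm/d
Monthly total = 6.0710 × 31 = 188.201 mm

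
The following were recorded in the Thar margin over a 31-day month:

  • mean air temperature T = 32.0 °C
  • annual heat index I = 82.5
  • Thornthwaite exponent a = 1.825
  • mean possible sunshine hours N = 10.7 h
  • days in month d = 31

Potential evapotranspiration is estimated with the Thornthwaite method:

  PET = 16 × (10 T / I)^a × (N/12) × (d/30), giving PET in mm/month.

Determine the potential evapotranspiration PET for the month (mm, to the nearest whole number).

175 mm

10T/I = 10 × 32.0 / 82.5 = 3.8788
(10T/I)^a = 3.8788^1.825 = 11.8679
Uncorrected PET = 16 × 11.8679 = 189.886 mm
Correction = (N/12)(d/30) = (10.7/12)(31/30) = 0.9214
PET = 189.886 × 0.9214 = 174.961 mm/month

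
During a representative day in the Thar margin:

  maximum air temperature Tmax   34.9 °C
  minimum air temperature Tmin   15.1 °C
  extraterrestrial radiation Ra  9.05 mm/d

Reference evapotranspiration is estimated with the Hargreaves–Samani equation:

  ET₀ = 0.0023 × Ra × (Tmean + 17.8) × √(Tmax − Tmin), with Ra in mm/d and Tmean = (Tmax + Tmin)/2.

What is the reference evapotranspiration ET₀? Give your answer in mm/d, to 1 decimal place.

4.0 mm/d

Tmean = (34.9 + 15.1)/2 = 25.00 °C
ET₀ = 0.0023 × 9.05 × (25.00 + 17.8) × √19.8 = 0.0023 × 9.05 × 42.80 × 4.4497 = 3.9642 mm/d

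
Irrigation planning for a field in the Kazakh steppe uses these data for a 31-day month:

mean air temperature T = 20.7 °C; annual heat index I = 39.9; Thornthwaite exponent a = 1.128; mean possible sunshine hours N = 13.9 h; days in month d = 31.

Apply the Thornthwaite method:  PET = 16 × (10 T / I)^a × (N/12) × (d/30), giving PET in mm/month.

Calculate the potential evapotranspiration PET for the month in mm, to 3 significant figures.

10T/I = 10 × 20.7 / 39.9 = 5.1880
(10T/I)^a = 5.1880^1.128 = 6.4050
Uncorrected PET = 16 × 6.4050 = 102.480 mm
Correction = (N/12)(d/30) = (13.9/12)(31/30) = 1.1969
PET = 102.480 × 1.1969 = 122.658 mm/month

123 mm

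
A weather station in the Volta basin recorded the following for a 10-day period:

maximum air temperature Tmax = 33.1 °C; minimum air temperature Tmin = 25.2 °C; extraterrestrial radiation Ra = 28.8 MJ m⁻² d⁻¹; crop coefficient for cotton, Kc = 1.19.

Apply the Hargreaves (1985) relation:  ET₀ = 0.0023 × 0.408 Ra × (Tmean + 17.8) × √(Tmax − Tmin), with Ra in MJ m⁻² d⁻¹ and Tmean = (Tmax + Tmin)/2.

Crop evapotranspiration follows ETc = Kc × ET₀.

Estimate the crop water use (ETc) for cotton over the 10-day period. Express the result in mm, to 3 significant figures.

Tmean = (33.1 + 25.2)/2 = 29.15 °C
0.408 Ra = 0.408 × 28.8 = 11.7504 mm/d equivalent
ET₀ = 0.0023 × 11.7504 × (29.15 + 17.8) × √7.9 = 0.0023 × 11.7504 × 46.95 × 2.8107 = 3.5664 mm/d
ETc = Kc × ET₀ = 1.19 × 3.5664 = 4.2440 mm/d
Over 10 days: 4.2440 × 10 = 42.440 mm

42.4 mm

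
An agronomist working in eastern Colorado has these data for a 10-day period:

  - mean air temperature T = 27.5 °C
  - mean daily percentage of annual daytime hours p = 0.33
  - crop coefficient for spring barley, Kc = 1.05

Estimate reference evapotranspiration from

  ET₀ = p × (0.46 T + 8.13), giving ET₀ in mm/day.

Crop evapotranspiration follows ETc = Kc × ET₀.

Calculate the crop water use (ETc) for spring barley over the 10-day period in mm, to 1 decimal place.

72.0 mm

ET₀ = 0.33 × (0.46 × 27.5 + 8.13) = 0.33 × 20.780 = 6.8574 mm/d
ETc = Kc × ET₀ = 1.05 × 6.8574 = 7.2003 mm/d
Over 10 days: 7.2003 × 10 = 72.003 mm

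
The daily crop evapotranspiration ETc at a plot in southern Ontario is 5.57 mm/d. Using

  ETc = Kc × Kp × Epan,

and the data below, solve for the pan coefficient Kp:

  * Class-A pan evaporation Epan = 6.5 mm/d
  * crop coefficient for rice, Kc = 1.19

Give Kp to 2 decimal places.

0.72

ETc = Kc × Kp × Epan  ⇒  Kp = ETc / (Kc × Epan)
Kp = 5.57 / (1.19 × 6.5) = 5.57 / 7.735 = 0.7201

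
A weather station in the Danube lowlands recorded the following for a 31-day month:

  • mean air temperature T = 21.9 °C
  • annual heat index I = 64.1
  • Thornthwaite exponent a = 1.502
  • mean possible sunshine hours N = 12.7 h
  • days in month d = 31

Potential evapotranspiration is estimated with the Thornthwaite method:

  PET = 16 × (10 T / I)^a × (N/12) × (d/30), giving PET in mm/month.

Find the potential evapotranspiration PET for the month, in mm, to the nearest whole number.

111 mm

10T/I = 10 × 21.9 / 64.1 = 3.4165
(10T/I)^a = 3.4165^1.502 = 6.3305
Uncorrected PET = 16 × 6.3305 = 101.288 mm
Correction = (N/12)(d/30) = (12.7/12)(31/30) = 1.0936
PET = 101.288 × 1.0936 = 110.769 mm/month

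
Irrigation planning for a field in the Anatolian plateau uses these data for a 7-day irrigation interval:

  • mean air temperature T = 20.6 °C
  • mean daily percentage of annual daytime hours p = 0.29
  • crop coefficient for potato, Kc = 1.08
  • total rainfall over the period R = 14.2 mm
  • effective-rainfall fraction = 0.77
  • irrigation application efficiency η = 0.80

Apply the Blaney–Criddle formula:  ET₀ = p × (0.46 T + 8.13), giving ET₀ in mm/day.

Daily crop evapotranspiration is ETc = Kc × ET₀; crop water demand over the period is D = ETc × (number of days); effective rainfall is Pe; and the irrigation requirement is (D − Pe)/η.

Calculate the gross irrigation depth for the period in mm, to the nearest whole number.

ET₀ = 0.29 × (0.46 × 20.6 + 8.13) = 0.29 × 17.606 = 5.1057 mm/d
ETc = Kc × ET₀ = 1.08 × 5.1057 = 5.5142 mm/d
Crop demand D = ETc × 7 d = 5.5142 × 7 = 38.599 mm
Pe = 0.77 × 14.2 = 10.934 mm
D − Pe = 38.599 − 10.934 = 27.665 mm
Gross irrigation = 27.665 / 0.80 = 34.581 mm

35 mm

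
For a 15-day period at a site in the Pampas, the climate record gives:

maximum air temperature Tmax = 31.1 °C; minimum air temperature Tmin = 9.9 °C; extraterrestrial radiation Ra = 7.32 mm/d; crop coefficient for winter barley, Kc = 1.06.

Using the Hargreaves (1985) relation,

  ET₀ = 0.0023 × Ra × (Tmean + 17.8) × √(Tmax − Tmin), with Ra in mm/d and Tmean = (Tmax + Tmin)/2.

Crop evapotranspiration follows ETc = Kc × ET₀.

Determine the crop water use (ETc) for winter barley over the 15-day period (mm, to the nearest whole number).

47 mm

Tmean = (31.1 + 9.9)/2 = 20.50 °C
ET₀ = 0.0023 × 7.32 × (20.50 + 17.8) × √21.2 = 0.0023 × 7.32 × 38.30 × 4.6043 = 2.9689 mm/d
ETc = Kc × ET₀ = 1.06 × 2.9689 = 3.1470 mm/d
Over 15 days: 3.1470 × 15 = 47.205 mm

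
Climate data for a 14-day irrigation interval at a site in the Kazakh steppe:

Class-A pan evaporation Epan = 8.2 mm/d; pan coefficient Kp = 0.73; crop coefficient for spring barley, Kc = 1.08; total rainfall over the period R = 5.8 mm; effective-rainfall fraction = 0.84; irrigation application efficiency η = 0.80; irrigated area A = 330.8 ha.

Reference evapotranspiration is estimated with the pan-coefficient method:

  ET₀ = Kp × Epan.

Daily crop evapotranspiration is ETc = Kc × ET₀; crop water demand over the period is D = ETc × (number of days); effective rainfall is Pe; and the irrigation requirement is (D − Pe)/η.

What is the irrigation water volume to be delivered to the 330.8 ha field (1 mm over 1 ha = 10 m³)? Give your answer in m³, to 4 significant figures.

354100 m³

ET₀ = 0.73 × 8.2 = 5.9860 mm/d
ETc = Kc × ET₀ = 1.08 × 5.9860 = 6.4649 mm/d
Crop demand D = ETc × 14 d = 6.4649 × 14 = 90.509 mm
Pe = 0.84 × 5.8 = 4.872 mm
D − Pe = 90.509 − 4.872 = 85.637 mm
Gross irrigation = 85.637 / 0.80 = 107.046 mm
Volume = 107.046 mm × 330.8 ha × 10 = 354108.2 m³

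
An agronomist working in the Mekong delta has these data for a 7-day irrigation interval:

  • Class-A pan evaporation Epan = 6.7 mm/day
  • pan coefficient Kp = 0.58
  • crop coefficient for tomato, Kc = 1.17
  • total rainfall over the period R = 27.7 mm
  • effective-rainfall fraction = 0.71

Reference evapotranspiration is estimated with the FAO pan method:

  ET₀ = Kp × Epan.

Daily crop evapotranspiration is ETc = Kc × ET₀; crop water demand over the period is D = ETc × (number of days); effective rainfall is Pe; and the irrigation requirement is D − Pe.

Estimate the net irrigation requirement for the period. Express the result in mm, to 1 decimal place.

ET₀ = 0.58 × 6.7 = 3.8860 mm/d
ETc = Kc × ET₀ = 1.17 × 3.8860 = 4.5466 mm/d
Crop demand D = ETc × 7 d = 4.5466 × 7 = 31.826 mm
Pe = 0.71 × 27.7 = 19.667 mm
D − Pe = 31.826 − 19.667 = 12.159 mm

12.2 mm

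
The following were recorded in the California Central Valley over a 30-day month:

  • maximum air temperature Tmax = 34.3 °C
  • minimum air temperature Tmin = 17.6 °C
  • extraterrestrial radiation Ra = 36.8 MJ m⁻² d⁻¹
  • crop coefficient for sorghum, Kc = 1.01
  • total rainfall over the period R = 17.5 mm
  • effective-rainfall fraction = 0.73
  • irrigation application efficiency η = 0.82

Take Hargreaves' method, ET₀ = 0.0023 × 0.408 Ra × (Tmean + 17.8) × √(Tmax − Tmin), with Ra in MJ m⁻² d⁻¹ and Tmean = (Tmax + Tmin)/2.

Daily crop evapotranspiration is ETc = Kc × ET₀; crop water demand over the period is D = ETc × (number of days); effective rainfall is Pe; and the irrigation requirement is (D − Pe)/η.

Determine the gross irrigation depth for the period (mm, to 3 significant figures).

Tmean = (34.3 + 17.6)/2 = 25.95 °C
0.408 Ra = 0.408 × 36.8 = 15.0144 mm/d equivalent
ET₀ = 0.0023 × 15.0144 × (25.95 + 17.8) × √16.7 = 0.0023 × 15.0144 × 43.75 × 4.0866 = 6.1741 mm/d
ETc = Kc × ET₀ = 1.01 × 6.1741 = 6.2358 mm/d
Crop demand D = ETc × 30 d = 6.2358 × 30 = 187.074 mm
Pe = 0.73 × 17.5 = 12.775 mm
D − Pe = 187.074 − 12.775 = 174.299 mm
Gross irrigation = 174.299 / 0.82 = 212.560 mm

213 mm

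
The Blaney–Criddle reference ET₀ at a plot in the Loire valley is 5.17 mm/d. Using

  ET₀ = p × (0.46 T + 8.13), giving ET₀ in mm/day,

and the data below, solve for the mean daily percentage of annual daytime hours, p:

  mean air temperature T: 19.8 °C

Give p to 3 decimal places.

p = ET₀ / (0.46 T + 8.13) = 5.17 / (0.46 × 19.8 + 8.13) = 5.17 / 17.238 = 0.2999

0.300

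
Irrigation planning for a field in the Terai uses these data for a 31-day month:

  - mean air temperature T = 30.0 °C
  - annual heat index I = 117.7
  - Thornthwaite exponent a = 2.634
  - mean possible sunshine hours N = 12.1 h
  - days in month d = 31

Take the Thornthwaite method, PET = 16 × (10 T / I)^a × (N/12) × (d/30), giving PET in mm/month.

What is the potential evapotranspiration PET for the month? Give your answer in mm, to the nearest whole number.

196 mm

10T/I = 10 × 30.0 / 117.7 = 2.5489
(10T/I)^a = 2.5489^2.634 = 11.7580
Uncorrected PET = 16 × 11.7580 = 188.128 mm
Correction = (N/12)(d/30) = (12.1/12)(31/30) = 1.0419
PET = 188.128 × 1.0419 = 196.011 mm/month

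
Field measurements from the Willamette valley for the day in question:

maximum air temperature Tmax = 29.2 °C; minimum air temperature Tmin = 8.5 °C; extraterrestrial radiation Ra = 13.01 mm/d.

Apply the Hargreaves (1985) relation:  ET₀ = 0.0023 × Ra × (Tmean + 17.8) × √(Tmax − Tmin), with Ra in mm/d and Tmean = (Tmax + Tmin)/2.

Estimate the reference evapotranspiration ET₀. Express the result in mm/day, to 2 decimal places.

4.99 mm/day

Tmean = (29.2 + 8.5)/2 = 18.85 °C
ET₀ = 0.0023 × 13.01 × (18.85 + 17.8) × √20.7 = 0.0023 × 13.01 × 36.65 × 4.5497 = 4.9896 mm/d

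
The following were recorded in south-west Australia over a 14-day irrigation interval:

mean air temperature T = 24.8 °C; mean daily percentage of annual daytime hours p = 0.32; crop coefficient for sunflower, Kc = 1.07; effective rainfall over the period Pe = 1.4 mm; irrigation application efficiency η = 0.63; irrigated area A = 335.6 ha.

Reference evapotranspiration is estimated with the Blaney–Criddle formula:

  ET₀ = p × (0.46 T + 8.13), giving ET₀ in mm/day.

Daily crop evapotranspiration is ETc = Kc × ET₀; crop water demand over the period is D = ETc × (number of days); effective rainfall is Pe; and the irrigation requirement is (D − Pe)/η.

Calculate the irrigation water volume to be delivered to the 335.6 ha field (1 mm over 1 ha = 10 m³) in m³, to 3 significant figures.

491000 m³

ET₀ = 0.32 × (0.46 × 24.8 + 8.13) = 0.32 × 19.538 = 6.2522 mm/d
ETc = Kc × ET₀ = 1.07 × 6.2522 = 6.6899 mm/d
Crop demand D = ETc × 14 d = 6.6899 × 14 = 93.659 mm
D − Pe = 93.659 − 1.4 = 92.259 mm
Gross irrigation = 92.259 / 0.63 = 146.443 mm
Volume = 146.443 mm × 335.6 ha × 10 = 491462.7 m³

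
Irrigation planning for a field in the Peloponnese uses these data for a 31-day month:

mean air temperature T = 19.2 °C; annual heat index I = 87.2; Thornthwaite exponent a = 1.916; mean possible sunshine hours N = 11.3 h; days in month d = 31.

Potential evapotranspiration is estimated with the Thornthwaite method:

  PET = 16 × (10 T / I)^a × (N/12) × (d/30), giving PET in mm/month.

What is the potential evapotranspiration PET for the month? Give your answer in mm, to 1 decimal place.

10T/I = 10 × 19.2 / 87.2 = 2.2018
(10T/I)^a = 2.2018^1.916 = 4.5369
Uncorrected PET = 16 × 4.5369 = 72.590 mm
Correction = (N/12)(d/30) = (11.3/12)(31/30) = 0.9731
PET = 72.590 × 0.9731 = 70.637 mm/month

70.6 mm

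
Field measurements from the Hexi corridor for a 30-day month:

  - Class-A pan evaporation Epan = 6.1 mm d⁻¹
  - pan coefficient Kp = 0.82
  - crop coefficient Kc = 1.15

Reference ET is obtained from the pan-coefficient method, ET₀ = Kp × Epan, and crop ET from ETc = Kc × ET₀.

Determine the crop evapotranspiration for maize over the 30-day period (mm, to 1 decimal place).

ET₀ = 0.82 × 6.1 = 5.0020 mm/d
ETc = Kc × ET₀ = 1.15 × 5.0020 = 5.7523 mm/d
Over 30 days: 5.7523 × 30 = 172.569 mm

172.6 mm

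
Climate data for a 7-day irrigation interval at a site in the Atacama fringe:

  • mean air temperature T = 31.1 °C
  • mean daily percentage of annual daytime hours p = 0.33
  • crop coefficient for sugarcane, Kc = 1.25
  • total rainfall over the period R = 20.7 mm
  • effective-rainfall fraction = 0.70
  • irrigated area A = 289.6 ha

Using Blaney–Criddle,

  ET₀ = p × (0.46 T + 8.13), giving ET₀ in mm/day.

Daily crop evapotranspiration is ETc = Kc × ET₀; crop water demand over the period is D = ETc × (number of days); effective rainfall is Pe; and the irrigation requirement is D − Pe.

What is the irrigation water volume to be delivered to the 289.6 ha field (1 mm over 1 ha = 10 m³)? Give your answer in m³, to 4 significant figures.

145700 m³

ET₀ = 0.33 × (0.46 × 31.1 + 8.13) = 0.33 × 22.436 = 7.4039 mm/d
ETc = Kc × ET₀ = 1.25 × 7.4039 = 9.2549 mm/d
Crop demand D = ETc × 7 d = 9.2549 × 7 = 64.784 mm
Pe = 0.70 × 20.7 = 14.490 mm
D − Pe = 64.784 − 14.490 = 50.294 mm
Volume = 50.294 mm × 289.6 ha × 10 = 145651.4 m³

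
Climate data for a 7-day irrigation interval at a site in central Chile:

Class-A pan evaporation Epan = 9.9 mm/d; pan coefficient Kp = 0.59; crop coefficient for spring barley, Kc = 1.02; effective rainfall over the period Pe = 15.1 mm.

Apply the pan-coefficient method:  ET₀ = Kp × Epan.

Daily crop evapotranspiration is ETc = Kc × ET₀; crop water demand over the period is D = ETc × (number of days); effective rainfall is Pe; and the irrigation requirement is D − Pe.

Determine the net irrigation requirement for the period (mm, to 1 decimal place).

ET₀ = 0.59 × 9.9 = 5.8410 mm/d
ETc = Kc × ET₀ = 1.02 × 5.8410 = 5.9578 mm/d
Crop demand D = ETc × 7 d = 5.9578 × 7 = 41.705 mm
D − Pe = 41.705 − 15.1 = 26.605 mm

26.6 mm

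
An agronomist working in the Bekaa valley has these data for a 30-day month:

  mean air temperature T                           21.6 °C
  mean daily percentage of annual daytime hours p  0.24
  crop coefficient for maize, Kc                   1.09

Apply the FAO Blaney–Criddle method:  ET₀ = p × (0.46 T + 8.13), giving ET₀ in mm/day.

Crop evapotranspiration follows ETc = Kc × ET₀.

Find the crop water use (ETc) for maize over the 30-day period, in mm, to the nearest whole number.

ET₀ = 0.24 × (0.46 × 21.6 + 8.13) = 0.24 × 18.066 = 4.3358 mm/d
ETc = Kc × ET₀ = 1.09 × 4.3358 = 4.7260 mm/d
Over 30 days: 4.7260 × 30 = 141.780 mm

142 mm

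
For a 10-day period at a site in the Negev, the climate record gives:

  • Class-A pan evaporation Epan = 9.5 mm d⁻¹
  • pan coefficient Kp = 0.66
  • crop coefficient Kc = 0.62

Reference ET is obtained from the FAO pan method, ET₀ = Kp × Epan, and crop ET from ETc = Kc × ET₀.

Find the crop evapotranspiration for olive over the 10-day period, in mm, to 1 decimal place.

ET₀ = 0.66 × 9.5 = 6.2700 mm/d
ETc = Kc × ET₀ = 0.62 × 6.2700 = 3.8874 mm/d
Over 10 days: 3.8874 × 10 = 38.874 mm

38.9 mm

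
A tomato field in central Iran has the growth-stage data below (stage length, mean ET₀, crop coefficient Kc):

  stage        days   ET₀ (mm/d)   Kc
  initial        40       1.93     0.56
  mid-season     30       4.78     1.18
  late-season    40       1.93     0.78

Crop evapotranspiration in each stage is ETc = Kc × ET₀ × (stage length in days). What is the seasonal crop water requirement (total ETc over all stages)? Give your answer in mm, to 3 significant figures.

273 mm

initial: 0.56 × 1.93 × 40 = 43.23 mm
mid-season: 1.18 × 4.78 × 30 = 169.21 mm
late-season: 0.78 × 1.93 × 40 = 60.22 mm
Seasonal total = 272.66 mm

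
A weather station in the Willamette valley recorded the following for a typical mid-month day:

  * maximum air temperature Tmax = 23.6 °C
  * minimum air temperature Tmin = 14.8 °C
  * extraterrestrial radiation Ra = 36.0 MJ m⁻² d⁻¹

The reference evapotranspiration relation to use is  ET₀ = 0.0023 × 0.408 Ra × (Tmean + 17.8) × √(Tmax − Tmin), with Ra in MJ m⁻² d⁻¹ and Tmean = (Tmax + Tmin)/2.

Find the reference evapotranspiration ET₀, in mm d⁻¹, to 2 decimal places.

Tmean = (23.6 + 14.8)/2 = 19.20 °C
0.408 Ra = 0.408 × 36.0 = 14.6880 mm/d equivalent
ET₀ = 0.0023 × 14.6880 × (19.20 + 17.8) × √8.8 = 0.0023 × 14.6880 × 37.00 × 2.9665 = 3.7080 mm/d

3.71 mm d⁻¹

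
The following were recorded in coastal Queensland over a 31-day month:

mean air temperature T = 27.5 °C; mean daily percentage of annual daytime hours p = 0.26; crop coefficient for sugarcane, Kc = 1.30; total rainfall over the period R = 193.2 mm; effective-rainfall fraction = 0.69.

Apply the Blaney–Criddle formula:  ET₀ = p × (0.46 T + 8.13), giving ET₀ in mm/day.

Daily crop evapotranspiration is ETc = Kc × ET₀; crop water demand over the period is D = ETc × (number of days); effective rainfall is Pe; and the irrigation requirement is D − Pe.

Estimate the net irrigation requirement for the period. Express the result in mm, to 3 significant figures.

84.4 mm

ET₀ = 0.26 × (0.46 × 27.5 + 8.13) = 0.26 × 20.780 = 5.4028 mm/d
ETc = Kc × ET₀ = 1.30 × 5.4028 = 7.0236 mm/d
Crop demand D = ETc × 31 d = 7.0236 × 31 = 217.732 mm
Pe = 0.69 × 193.2 = 133.308 mm
D − Pe = 217.732 − 133.308 = 84.424 mm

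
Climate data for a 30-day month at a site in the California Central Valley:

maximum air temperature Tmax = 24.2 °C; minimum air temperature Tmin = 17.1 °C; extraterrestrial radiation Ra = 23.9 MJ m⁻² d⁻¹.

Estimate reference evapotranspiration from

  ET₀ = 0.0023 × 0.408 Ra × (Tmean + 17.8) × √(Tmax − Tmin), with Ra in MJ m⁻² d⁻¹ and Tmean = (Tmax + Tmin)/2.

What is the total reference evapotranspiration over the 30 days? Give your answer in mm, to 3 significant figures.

Tmean = (24.2 + 17.1)/2 = 20.65 °C
0.408 Ra = 0.408 × 23.9 = 9.7512 mm/d equivalent
ET₀ = 0.0023 × 9.7512 × (20.65 + 17.8) × √7.1 = 0.0023 × 9.7512 × 38.45 × 2.6646 = 2.2978 mm/d
Over 30 days: 2.2978 × 30 = 68.934 mm

68.9 mm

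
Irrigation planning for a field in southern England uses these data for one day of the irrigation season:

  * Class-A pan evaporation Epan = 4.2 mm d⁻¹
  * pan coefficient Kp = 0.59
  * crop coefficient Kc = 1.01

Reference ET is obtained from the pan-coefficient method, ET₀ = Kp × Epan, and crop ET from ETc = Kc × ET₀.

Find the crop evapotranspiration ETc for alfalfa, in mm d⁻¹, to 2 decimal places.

ET₀ = 0.59 × 4.2 = 2.4780 mm/d
ETc = Kc × ET₀ = 1.01 × 2.4780 = 2.5028 mm/d

2.50 mm d⁻¹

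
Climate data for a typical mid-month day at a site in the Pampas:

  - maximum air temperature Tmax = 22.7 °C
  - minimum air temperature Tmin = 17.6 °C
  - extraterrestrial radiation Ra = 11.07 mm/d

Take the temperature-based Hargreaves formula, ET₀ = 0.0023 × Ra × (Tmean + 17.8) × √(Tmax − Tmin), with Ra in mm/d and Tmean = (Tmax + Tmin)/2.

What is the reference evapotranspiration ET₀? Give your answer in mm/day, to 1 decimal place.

2.2 mm/day

Tmean = (22.7 + 17.6)/2 = 20.15 °C
ET₀ = 0.0023 × 11.07 × (20.15 + 17.8) × √5.1 = 0.0023 × 11.07 × 37.95 × 2.2583 = 2.1821 mm/d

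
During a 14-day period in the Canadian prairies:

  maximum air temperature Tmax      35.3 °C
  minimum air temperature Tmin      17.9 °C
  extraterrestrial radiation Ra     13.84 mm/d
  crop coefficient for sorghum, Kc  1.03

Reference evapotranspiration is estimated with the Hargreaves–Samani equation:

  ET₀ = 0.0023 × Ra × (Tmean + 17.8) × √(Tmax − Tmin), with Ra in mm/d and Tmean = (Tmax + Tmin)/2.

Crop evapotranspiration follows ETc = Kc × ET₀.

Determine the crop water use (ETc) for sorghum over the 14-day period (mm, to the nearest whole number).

Tmean = (35.3 + 17.9)/2 = 26.60 °C
ET₀ = 0.0023 × 13.84 × (26.60 + 17.8) × √17.4 = 0.0023 × 13.84 × 44.40 × 4.1713 = 5.8955 mm/d
ETc = Kc × ET₀ = 1.03 × 5.8955 = 6.0724 mm/d
Over 14 days: 6.0724 × 14 = 85.014 mm

85 mm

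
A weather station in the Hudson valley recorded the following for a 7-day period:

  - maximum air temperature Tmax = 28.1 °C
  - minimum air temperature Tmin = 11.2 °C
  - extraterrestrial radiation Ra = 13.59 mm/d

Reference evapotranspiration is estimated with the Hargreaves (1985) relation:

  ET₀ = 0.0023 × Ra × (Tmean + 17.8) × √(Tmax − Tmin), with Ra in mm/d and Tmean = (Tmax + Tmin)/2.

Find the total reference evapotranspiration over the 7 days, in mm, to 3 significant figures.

33.7 mm

Tmean = (28.1 + 11.2)/2 = 19.65 °C
ET₀ = 0.0023 × 13.59 × (19.65 + 17.8) × √16.9 = 0.0023 × 13.59 × 37.45 × 4.1110 = 4.8122 mm/d
Over 7 days: 4.8122 × 7 = 33.685 mm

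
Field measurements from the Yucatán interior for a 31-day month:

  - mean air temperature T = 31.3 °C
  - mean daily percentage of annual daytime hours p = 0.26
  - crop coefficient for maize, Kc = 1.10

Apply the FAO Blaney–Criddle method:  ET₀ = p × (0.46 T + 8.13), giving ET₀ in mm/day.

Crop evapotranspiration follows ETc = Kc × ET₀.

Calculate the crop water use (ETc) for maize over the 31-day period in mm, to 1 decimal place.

199.7 mm

ET₀ = 0.26 × (0.46 × 31.3 + 8.13) = 0.26 × 22.528 = 5.8573 mm/d
ETc = Kc × ET₀ = 1.10 × 5.8573 = 6.4430 mm/d
Over 31 days: 6.4430 × 31 = 199.733 mm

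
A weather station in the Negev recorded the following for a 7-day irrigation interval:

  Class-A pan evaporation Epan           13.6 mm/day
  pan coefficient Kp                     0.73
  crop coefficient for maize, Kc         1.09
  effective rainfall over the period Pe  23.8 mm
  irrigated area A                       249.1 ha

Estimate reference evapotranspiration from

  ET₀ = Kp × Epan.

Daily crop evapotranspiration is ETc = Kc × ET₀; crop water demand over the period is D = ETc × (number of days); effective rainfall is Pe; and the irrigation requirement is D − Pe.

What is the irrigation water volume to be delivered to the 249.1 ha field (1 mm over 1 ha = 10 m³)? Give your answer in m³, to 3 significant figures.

ET₀ = 0.73 × 13.6 = 9.9280 mm/d
ETc = Kc × ET₀ = 1.09 × 9.9280 = 10.8215 mm/d
Crop demand D = ETc × 7 d = 10.8215 × 7 = 75.751 mm
D − Pe = 75.751 − 23.8 = 51.951 mm
Volume = 51.951 mm × 249.1 ha × 10 = 129409.9 m³

129000 m³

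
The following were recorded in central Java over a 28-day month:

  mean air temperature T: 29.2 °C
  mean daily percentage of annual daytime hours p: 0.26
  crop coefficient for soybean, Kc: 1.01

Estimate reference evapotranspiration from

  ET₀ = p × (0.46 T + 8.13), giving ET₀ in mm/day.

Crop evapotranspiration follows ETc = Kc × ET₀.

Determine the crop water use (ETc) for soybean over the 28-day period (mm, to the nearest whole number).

ET₀ = 0.26 × (0.46 × 29.2 + 8.13) = 0.26 × 21.562 = 5.6061 mm/d
ETc = Kc × ET₀ = 1.01 × 5.6061 = 5.6622 mm/d
Over 28 days: 5.6622 × 28 = 158.542 mm

159 mm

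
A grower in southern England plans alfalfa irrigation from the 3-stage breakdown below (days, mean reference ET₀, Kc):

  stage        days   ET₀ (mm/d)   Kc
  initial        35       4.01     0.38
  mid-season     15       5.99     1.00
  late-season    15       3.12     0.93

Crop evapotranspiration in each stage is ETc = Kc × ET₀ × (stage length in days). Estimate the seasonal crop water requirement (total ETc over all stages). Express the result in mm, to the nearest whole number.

187 mm

initial: 0.38 × 4.01 × 35 = 53.33 mm
mid-season: 1.00 × 5.99 × 15 = 89.85 mm
late-season: 0.93 × 3.12 × 15 = 43.52 mm
Seasonal total = 186.70 mm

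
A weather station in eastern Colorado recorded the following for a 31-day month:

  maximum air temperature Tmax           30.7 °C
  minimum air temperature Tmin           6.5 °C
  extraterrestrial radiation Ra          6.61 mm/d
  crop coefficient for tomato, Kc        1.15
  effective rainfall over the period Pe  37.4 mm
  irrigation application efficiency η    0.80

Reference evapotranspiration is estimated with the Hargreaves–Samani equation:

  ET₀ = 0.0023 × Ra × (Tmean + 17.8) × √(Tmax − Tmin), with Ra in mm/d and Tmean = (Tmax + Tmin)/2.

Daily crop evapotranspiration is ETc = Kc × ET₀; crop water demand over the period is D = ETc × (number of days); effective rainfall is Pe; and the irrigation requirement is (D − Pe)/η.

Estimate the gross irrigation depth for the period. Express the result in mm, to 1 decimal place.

74.6 mm

Tmean = (30.7 + 6.5)/2 = 18.60 °C
ET₀ = 0.0023 × 6.61 × (18.60 + 17.8) × √24.2 = 0.0023 × 6.61 × 36.40 × 4.9193 = 2.7223 mm/d
ETc = Kc × ET₀ = 1.15 × 2.7223 = 3.1306 mm/d
Crop demand D = ETc × 31 d = 3.1306 × 31 = 97.049 mm
D − Pe = 97.049 − 37.4 = 59.649 mm
Gross irrigation = 59.649 / 0.80 = 74.561 mm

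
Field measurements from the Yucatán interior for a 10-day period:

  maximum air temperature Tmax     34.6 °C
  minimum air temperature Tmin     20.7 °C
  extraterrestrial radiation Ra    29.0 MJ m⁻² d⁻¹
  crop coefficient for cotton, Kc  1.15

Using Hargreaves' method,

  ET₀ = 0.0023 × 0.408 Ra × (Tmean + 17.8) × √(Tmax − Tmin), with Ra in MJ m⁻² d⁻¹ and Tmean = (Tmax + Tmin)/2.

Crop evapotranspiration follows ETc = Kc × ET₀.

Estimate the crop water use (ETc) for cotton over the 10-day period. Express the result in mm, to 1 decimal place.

53.0 mm

Tmean = (34.6 + 20.7)/2 = 27.65 °C
0.408 Ra = 0.408 × 29.0 = 11.8320 mm/d equivalent
ET₀ = 0.0023 × 11.8320 × (27.65 + 17.8) × √13.9 = 0.0023 × 11.8320 × 45.45 × 3.7283 = 4.6114 mm/d
ETc = Kc × ET₀ = 1.15 × 4.6114 = 5.3031 mm/d
Over 10 days: 5.3031 × 10 = 53.031 mm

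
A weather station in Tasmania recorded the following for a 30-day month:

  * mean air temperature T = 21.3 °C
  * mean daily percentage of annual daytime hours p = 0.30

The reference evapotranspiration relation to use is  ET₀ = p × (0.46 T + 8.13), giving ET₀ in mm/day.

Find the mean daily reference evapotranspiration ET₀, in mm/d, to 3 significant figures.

ET₀ = 0.30 × (0.46 × 21.3 + 8.13) = 0.30 × 17.928 = 5.3784 mm/d

5.38 mm/d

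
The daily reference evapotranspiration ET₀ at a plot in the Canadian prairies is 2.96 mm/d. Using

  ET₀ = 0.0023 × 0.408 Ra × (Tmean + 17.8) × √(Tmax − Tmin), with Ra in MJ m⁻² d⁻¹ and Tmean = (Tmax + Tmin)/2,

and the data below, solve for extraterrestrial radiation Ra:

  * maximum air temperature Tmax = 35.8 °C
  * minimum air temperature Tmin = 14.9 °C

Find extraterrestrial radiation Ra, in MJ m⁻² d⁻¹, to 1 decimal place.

Tmean = (35.8+14.9)/2 = 25.35 °C; ΔT = 20.9
Ra = ET₀ / [0.0023 × 0.408 × (Tmean+17.8) × √ΔT]
   = 2.96 / (0.0023 × 0.408 × 43.15 × 4.5717) = 15.990 MJ m⁻² d⁻¹

16.0 MJ m⁻² d⁻¹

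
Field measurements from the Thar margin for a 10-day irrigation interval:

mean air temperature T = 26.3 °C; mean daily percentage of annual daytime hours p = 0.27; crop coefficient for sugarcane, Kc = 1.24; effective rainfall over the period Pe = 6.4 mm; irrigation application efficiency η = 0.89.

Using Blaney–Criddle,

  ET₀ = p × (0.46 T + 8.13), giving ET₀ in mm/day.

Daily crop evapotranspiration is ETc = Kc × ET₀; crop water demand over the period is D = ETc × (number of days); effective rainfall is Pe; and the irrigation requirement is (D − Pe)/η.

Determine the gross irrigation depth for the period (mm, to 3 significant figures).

68.9 mm

ET₀ = 0.27 × (0.46 × 26.3 + 8.13) = 0.27 × 20.228 = 5.4616 mm/d
ETc = Kc × ET₀ = 1.24 × 5.4616 = 6.7724 mm/d
Crop demand D = ETc × 10 d = 6.7724 × 10 = 67.724 mm
D − Pe = 67.724 − 6.4 = 61.324 mm
Gross irrigation = 61.324 / 0.89 = 68.903 mm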